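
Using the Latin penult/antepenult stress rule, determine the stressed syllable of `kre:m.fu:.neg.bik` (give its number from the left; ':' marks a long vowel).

3

Classical Latin: stress the penult if heavy (long vowel or closed), else the antepenult.
Weights: 2 fu: H, 3 neg H, 4 bik H.
The penult (syllable 3, neg) is heavy, so it takes stress.
Stress on syllable 3: kre:m.fu:.ˈneg.bik.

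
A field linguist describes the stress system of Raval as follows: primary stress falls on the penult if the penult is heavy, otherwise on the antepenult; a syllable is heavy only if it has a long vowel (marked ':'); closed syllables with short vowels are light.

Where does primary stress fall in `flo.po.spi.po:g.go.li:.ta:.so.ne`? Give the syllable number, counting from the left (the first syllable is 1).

7

Weights: 7 ta: H, 8 so L, 9 ne L.
The penult (syllable 8, so) is light, so stress falls on the antepenult (syllable 7, ta:).
Primary stress: syllable 7 → flo.po.spi.po:g.go.li:.ˈta:.so.ne.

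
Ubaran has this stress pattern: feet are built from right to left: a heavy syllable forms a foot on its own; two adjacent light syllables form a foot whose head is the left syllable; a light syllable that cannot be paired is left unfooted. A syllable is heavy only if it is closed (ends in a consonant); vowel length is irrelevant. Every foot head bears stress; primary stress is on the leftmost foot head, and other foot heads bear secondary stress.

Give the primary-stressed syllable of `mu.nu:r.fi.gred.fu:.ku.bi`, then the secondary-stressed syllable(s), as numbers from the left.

primary 2, secondary 4, 6

Weights: 1 mu L, 2 nu:r H, 3 fi L, 4 gred H, 5 fu: L, 6 ku L, 7 bi L.
Parse right to left (heavy = foot alone; LL = one foot; stranded L unfooted): mu (ˈnu:r) fi (ˈgred) fu: (ˈku.bi).
Foot heads: 2, 4, 6.
Primary stress on the leftmost head = syllable 2.
Secondary stress on 4, 6: mu.ˈnu:r.fi.ˌgred.fu:.ˌku.bi.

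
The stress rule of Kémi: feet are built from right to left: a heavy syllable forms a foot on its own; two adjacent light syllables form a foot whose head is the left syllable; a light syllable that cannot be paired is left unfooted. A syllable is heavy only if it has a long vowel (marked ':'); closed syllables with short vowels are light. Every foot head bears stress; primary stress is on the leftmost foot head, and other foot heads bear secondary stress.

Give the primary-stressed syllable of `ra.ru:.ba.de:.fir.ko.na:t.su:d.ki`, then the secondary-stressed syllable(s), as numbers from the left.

Weights: 1 ra L, 2 ru: H, 3 ba L, 4 de: H, 5 fir L, 6 ko L, 7 na:t H, 8 su:d H, 9 ki L.
Parse right to left (heavy = foot alone; LL = one foot; stranded L unfooted): ra (ˈru:) ba (ˈde:) (ˈfir.ko) (ˈna:t) (ˈsu:d) ki.
Foot heads: 2, 4, 5, 7, 8.
Primary stress on the leftmost head = syllable 2.
Secondary stress on 4, 5, 7, 8: ra.ˈru:.ba.ˌde:.ˌfir.ko.ˌna:t.ˌsu:d.ki.

primary 2, secondary 4, 5, 7, 8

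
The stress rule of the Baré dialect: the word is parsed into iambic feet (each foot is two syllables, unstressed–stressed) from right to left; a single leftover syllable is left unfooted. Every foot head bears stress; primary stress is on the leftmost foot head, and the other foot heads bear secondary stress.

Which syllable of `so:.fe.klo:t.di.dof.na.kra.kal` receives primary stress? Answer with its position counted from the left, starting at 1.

Parse right to left into iambic (σˈσ) feet: (so:.ˈfe) (klo:t.ˈdi) (dof.ˈna) (kra.ˈkal).
Foot heads (stressed positions): 2, 4, 6, 8.
End Rule Leftmost: primary stress on the leftmost head = syllable 2.
Primary stress: syllable 2 → so:.ˈfe.klo:t.di.dof.na.kra.kal.

2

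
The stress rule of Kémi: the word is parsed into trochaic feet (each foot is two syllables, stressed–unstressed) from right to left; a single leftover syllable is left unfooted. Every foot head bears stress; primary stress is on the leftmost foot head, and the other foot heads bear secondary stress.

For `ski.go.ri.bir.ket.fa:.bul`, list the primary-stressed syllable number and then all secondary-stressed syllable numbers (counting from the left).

primary 2, secondary 4, 6

Parse right to left into trochaic (ˈσσ) feet: ski (ˈgo.ri) (ˈbir.ket) (ˈfa:.bul). Syllable 1 is left unfooted.
Foot heads (stressed positions): 2, 4, 6.
End Rule Leftmost: primary stress on the leftmost head = syllable 2.
Secondary stress on 4, 6: ski.ˈgo.ri.ˌbir.ket.ˌfa:.bul.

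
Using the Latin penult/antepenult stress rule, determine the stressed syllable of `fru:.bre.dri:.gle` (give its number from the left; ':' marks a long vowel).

Classical Latin: stress the penult if heavy (long vowel or closed), else the antepenult.
Weights: 2 bre L, 3 dri: H, 4 gle L.
The penult (syllable 3, dri:) is heavy, so it takes stress.
Stress on syllable 3: fru:.bre.ˈdri:.gle.

3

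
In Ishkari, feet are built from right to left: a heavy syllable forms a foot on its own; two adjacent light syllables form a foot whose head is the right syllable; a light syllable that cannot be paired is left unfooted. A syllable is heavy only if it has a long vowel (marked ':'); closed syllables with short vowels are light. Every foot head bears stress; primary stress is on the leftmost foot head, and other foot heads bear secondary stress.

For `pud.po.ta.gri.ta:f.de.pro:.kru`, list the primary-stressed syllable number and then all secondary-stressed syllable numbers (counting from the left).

primary 2, secondary 4, 5, 7

Weights: 1 pud L, 2 po L, 3 ta L, 4 gri L, 5 ta:f H, 6 de L, 7 pro: H, 8 kru L.
Parse right to left (heavy = foot alone; LL = one foot; stranded L unfooted): (pud.ˈpo) (ta.ˈgri) (ˈta:f) de (ˈpro:) kru.
Foot heads: 2, 4, 5, 7.
Primary stress on the leftmost head = syllable 2.
Secondary stress on 4, 5, 7: pud.ˈpo.ta.ˌgri.ˌta:f.de.ˌpro:.kru.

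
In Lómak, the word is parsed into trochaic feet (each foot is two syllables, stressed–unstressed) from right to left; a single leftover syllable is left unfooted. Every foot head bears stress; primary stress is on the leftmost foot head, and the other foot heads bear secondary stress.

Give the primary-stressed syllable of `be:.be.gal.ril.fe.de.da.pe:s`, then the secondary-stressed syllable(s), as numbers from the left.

Parse right to left into trochaic (ˈσσ) feet: (ˈbe:.be) (ˈgal.ril) (ˈfe.de) (ˈda.pe:s).
Foot heads (stressed positions): 1, 3, 5, 7.
End Rule Leftmost: primary stress on the leftmost head = syllable 1.
Secondary stress on 3, 5, 7: ˈbe:.be.ˌgal.ril.ˌfe.de.ˌda.pe:s.

primary 1, secondary 3, 5, 7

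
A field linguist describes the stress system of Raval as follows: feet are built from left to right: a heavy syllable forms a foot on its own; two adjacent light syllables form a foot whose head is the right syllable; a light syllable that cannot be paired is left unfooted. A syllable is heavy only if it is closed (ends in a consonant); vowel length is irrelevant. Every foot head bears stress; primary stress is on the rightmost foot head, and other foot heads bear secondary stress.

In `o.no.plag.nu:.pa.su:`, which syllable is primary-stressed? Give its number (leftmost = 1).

Weights: 1 o L, 2 no L, 3 plag H, 4 nu: L, 5 pa L, 6 su: L.
Parse left to right (heavy = foot alone; LL = one foot; stranded L unfooted): (o.ˈno) (ˈplag) (nu:.ˈpa) su:.
Foot heads: 2, 3, 5.
Primary stress on the rightmost head = syllable 5.
Primary stress: syllable 5 → o.no.plag.nu:.ˈpa.su:.

5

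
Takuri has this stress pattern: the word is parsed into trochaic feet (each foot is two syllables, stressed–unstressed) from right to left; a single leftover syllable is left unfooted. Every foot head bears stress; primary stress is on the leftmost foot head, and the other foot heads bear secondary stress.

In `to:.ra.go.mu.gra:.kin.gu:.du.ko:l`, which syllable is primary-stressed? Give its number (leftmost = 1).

2

Parse right to left into trochaic (ˈσσ) feet: to: (ˈra.go) (ˈmu.gra:) (ˈkin.gu:) (ˈdu.ko:l). Syllable 1 is left unfooted.
Foot heads (stressed positions): 2, 4, 6, 8.
End Rule Leftmost: primary stress on the leftmost head = syllable 2.
Primary stress: syllable 2 → to:.ˈra.go.mu.gra:.kin.gu:.du.ko:l.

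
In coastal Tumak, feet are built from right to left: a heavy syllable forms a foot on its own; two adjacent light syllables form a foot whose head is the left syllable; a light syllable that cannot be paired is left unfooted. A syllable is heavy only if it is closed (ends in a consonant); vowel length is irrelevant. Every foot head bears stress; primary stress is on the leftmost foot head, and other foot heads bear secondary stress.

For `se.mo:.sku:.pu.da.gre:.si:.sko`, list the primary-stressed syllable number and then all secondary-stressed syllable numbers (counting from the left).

primary 1, secondary 3, 5, 7

Weights: 1 se L, 2 mo: L, 3 sku: L, 4 pu L, 5 da L, 6 gre: L, 7 si: L, 8 sko L.
Parse right to left (heavy = foot alone; LL = one foot; stranded L unfooted): (ˈse.mo:) (ˈsku:.pu) (ˈda.gre:) (ˈsi:.sko).
Foot heads: 1, 3, 5, 7.
Primary stress on the leftmost head = syllable 1.
Secondary stress on 3, 5, 7: ˈse.mo:.ˌsku:.pu.ˌda.gre:.ˌsi:.sko.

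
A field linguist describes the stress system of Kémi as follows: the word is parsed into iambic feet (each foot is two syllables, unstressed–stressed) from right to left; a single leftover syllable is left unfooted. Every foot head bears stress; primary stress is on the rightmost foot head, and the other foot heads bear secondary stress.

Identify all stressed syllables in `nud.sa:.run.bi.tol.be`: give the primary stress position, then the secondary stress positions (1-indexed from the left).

Parse right to left into iambic (σˈσ) feet: (nud.ˈsa:) (run.ˈbi) (tol.ˈbe).
Foot heads (stressed positions): 2, 4, 6.
End Rule Rightmost: primary stress on the rightmost head = syllable 6.
Secondary stress on 2, 4: nud.ˌsa:.run.ˌbi.tol.ˈbe.

primary 6, secondary 2, 4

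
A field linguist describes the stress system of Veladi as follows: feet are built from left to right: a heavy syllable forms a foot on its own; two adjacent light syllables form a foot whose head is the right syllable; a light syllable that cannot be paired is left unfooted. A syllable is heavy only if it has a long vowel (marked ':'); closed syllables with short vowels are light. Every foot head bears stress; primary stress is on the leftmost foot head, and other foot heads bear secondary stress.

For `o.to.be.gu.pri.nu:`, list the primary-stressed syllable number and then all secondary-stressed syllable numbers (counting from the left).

primary 2, secondary 4, 6

Weights: 1 o L, 2 to L, 3 be L, 4 gu L, 5 pri L, 6 nu: H.
Parse left to right (heavy = foot alone; LL = one foot; stranded L unfooted): (o.ˈto) (be.ˈgu) pri (ˈnu:).
Foot heads: 2, 4, 6.
Primary stress on the leftmost head = syllable 2.
Secondary stress on 4, 6: o.ˈto.be.ˌgu.pri.ˌnu:.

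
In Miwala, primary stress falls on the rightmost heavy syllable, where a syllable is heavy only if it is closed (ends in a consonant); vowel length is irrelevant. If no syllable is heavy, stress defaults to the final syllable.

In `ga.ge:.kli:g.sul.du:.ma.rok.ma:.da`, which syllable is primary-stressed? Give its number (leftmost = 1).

Weights: 1 ga L, 2 ge: L, 3 kli:g H, 4 sul H, 5 du: L, 6 ma L, 7 rok H, 8 ma: L, 9 da L.
Heavy syllables in the domain: 3, 4, 7. The rightmost is syllable 7 (rok).
Primary stress: syllable 7 → ga.ge:.kli:g.sul.du:.ma.ˈrok.ma:.da.

7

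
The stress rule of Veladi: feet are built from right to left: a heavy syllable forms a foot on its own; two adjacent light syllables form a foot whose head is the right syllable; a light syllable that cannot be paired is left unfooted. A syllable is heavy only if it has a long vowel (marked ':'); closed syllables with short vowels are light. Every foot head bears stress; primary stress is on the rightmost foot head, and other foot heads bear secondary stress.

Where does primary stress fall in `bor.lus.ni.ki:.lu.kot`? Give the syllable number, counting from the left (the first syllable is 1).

Weights: 1 bor L, 2 lus L, 3 ni L, 4 ki: H, 5 lu L, 6 kot L.
Parse right to left (heavy = foot alone; LL = one foot; stranded L unfooted): bor (lus.ˈni) (ˈki:) (lu.ˈkot).
Foot heads: 3, 4, 6.
Primary stress on the rightmost head = syllable 6.
Primary stress: syllable 6 → bor.lus.ni.ki:.lu.ˈkot.

6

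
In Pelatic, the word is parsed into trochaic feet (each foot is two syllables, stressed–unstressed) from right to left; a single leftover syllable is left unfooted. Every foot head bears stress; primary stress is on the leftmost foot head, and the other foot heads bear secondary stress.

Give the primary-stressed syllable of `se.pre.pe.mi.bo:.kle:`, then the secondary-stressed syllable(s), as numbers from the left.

Parse right to left into trochaic (ˈσσ) feet: (ˈse.pre) (ˈpe.mi) (ˈbo:.kle:).
Foot heads (stressed positions): 1, 3, 5.
End Rule Leftmost: primary stress on the leftmost head = syllable 1.
Secondary stress on 3, 5: ˈse.pre.ˌpe.mi.ˌbo:.kle:.

primary 1, secondary 3, 5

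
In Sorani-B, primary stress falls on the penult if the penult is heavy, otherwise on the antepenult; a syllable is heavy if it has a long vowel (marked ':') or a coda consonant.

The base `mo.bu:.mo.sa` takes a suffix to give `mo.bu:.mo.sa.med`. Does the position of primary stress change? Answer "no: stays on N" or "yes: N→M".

yes: 2→3

Base `mo.bu:.mo.sa` (4 syllables):
  Weights: 2 bu: H, 3 mo L, 4 sa L.
  The penult (syllable 3, mo) is light, so stress falls on the antepenult (syllable 2, bu:).
  → primary stress on syllable 2.
Suffixed `mo.bu:.mo.sa.med` (5 syllables):
  Weights: 3 mo L, 4 sa L, 5 med H.
  The penult (syllable 4, sa) is light, so stress falls on the antepenult (syllable 3, mo).
  → primary stress on syllable 3.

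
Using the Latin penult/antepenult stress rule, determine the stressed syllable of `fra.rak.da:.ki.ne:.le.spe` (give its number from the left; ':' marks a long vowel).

Classical Latin: stress the penult if heavy (long vowel or closed), else the antepenult.
Weights: 5 ne: H, 6 le L, 7 spe L.
The penult (syllable 6, le) is light, so stress falls on the antepenult (syllable 5, ne:).
Stress on syllable 5: fra.rak.da:.ki.ˈne:.le.spe.

5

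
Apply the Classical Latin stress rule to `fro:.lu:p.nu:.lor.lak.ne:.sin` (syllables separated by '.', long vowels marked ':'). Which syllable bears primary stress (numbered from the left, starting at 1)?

Classical Latin: stress the penult if heavy (long vowel or closed), else the antepenult.
Weights: 5 lak H, 6 ne: H, 7 sin H.
The penult (syllable 6, ne:) is heavy, so it takes stress.
Stress on syllable 6: fro:.lu:p.nu:.lor.lak.ˈne:.sin.

6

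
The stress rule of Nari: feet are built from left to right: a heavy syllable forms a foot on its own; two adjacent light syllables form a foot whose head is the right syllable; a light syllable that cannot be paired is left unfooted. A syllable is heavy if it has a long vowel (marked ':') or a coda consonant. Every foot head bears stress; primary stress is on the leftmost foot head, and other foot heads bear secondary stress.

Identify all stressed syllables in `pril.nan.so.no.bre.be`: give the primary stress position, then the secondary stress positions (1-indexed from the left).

Weights: 1 pril H, 2 nan H, 3 so L, 4 no L, 5 bre L, 6 be L.
Parse left to right (heavy = foot alone; LL = one foot; stranded L unfooted): (ˈpril) (ˈnan) (so.ˈno) (bre.ˈbe).
Foot heads: 1, 2, 4, 6.
Primary stress on the leftmost head = syllable 1.
Secondary stress on 2, 4, 6: ˈpril.ˌnan.so.ˌno.bre.ˌbe.

primary 1, secondary 2, 4, 6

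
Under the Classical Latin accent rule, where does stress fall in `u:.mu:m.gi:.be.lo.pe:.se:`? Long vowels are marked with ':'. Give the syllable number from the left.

Classical Latin: stress the penult if heavy (long vowel or closed), else the antepenult.
Weights: 5 lo L, 6 pe: H, 7 se: H.
The penult (syllable 6, pe:) is heavy, so it takes stress.
Stress on syllable 6: u:.mu:m.gi:.be.lo.ˈpe:.se:.

6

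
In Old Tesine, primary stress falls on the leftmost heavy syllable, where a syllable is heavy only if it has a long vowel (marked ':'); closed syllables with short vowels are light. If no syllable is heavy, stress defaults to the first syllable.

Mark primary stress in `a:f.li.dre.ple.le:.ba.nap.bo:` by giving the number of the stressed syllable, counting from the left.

1

Weights: 1 a:f H, 2 li L, 3 dre L, 4 ple L, 5 le: H, 6 ba L, 7 nap L, 8 bo: H.
Heavy syllables in the domain: 1, 5, 8. The leftmost is syllable 1 (a:f).
Primary stress: syllable 1 → ˈa:f.li.dre.ple.le:.ba.nap.bo:.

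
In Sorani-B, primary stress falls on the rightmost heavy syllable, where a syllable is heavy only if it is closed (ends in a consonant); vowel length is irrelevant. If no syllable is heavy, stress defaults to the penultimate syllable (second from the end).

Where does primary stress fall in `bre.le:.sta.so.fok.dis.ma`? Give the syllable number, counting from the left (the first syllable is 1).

6

Weights: 1 bre L, 2 le: L, 3 sta L, 4 so L, 5 fok H, 6 dis H, 7 ma L.
Heavy syllables in the domain: 5, 6. The rightmost is syllable 6 (dis).
Primary stress: syllable 6 → bre.le:.sta.so.fok.ˈdis.ma.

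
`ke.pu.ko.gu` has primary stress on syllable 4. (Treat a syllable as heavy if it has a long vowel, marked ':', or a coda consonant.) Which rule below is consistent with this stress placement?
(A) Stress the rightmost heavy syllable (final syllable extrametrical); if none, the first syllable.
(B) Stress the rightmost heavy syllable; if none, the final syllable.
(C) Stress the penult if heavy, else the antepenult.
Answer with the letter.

Rule A → syllable 1 (observed: 4).
Rule B → syllable 4 ✓.
Rule C → syllable 2 (observed: 4).

B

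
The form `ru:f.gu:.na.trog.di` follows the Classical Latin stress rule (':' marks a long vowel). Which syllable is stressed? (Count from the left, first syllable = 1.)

Classical Latin: stress the penult if heavy (long vowel or closed), else the antepenult.
Weights: 3 na L, 4 trog H, 5 di L.
The penult (syllable 4, trog) is heavy, so it takes stress.
Stress on syllable 4: ru:f.gu:.na.ˈtrog.di.

4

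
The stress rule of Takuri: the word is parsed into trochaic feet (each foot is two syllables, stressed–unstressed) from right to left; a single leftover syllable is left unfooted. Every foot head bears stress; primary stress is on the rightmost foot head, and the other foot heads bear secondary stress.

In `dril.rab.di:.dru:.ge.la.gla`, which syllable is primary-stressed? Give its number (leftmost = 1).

6

Parse right to left into trochaic (ˈσσ) feet: dril (ˈrab.di:) (ˈdru:.ge) (ˈla.gla). Syllable 1 is left unfooted.
Foot heads (stressed positions): 2, 4, 6.
End Rule Rightmost: primary stress on the rightmost head = syllable 6.
Primary stress: syllable 6 → dril.rab.di:.dru:.ge.ˈla.gla.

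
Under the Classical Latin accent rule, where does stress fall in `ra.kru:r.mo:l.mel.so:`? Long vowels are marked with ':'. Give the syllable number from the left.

Classical Latin: stress the penult if heavy (long vowel or closed), else the antepenult.
Weights: 3 mo:l H, 4 mel H, 5 so: H.
The penult (syllable 4, mel) is heavy, so it takes stress.
Stress on syllable 4: ra.kru:r.mo:l.ˈmel.so:.

4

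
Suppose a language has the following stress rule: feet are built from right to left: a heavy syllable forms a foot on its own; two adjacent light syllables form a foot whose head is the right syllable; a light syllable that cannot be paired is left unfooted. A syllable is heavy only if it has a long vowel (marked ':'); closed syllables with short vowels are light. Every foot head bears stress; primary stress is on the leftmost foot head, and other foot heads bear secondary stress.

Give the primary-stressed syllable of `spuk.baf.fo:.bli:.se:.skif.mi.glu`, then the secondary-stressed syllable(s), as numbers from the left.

Weights: 1 spuk L, 2 baf L, 3 fo: H, 4 bli: H, 5 se: H, 6 skif L, 7 mi L, 8 glu L.
Parse right to left (heavy = foot alone; LL = one foot; stranded L unfooted): (spuk.ˈbaf) (ˈfo:) (ˈbli:) (ˈse:) skif (mi.ˈglu).
Foot heads: 2, 3, 4, 5, 8.
Primary stress on the leftmost head = syllable 2.
Secondary stress on 3, 4, 5, 8: spuk.ˈbaf.ˌfo:.ˌbli:.ˌse:.skif.mi.ˌglu.

primary 2, secondary 3, 4, 5, 8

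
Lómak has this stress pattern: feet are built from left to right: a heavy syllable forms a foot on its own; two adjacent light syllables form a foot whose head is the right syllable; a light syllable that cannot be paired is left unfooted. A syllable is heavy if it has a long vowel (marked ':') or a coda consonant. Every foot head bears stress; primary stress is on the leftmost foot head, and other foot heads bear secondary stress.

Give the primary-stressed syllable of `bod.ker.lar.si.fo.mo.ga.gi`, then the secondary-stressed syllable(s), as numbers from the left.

primary 1, secondary 2, 3, 5, 7

Weights: 1 bod H, 2 ker H, 3 lar H, 4 si L, 5 fo L, 6 mo L, 7 ga L, 8 gi L.
Parse left to right (heavy = foot alone; LL = one foot; stranded L unfooted): (ˈbod) (ˈker) (ˈlar) (si.ˈfo) (mo.ˈga) gi.
Foot heads: 1, 2, 3, 5, 7.
Primary stress on the leftmost head = syllable 1.
Secondary stress on 2, 3, 5, 7: ˈbod.ˌker.ˌlar.si.ˌfo.mo.ˌga.gi.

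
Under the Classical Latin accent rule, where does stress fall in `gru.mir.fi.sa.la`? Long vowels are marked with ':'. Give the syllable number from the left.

3

Classical Latin: stress the penult if heavy (long vowel or closed), else the antepenult.
Weights: 3 fi L, 4 sa L, 5 la L.
The penult (syllable 4, sa) is light, so stress falls on the antepenult (syllable 3, fi).
Stress on syllable 3: gru.mir.ˈfi.sa.la.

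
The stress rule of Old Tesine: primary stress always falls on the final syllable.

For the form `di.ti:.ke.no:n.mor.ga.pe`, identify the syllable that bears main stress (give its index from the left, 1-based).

7

The word has 7 syllables; the final syllable is syllable 7 (pe).
Primary stress: syllable 7 → di.ti:.ke.no:n.mor.ga.ˈpe.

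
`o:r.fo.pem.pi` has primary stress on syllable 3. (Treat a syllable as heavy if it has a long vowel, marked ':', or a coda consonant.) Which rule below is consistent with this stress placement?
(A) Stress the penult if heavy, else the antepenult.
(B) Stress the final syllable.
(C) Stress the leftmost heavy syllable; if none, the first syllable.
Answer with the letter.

A

Rule A → syllable 3 ✓.
Rule B → syllable 4 (observed: 3).
Rule C → syllable 1 (observed: 3).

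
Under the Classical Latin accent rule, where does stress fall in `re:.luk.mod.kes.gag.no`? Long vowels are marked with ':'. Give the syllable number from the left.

5

Classical Latin: stress the penult if heavy (long vowel or closed), else the antepenult.
Weights: 4 kes H, 5 gag H, 6 no L.
The penult (syllable 5, gag) is heavy, so it takes stress.
Stress on syllable 5: re:.luk.mod.kes.ˈgag.no.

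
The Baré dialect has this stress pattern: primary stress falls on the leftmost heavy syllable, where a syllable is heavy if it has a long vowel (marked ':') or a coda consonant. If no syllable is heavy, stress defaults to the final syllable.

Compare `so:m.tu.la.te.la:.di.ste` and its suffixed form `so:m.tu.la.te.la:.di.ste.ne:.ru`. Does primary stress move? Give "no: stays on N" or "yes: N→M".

no: stays on 1

Base `so:m.tu.la.te.la:.di.ste` (7 syllables):
  Weights: 1 so:m H, 2 tu L, 3 la L, 4 te L, 5 la: H, 6 di L, 7 ste L.
  Heavy syllables in the domain: 1, 5. The leftmost is syllable 1 (so:m).
  → primary stress on syllable 1.
Suffixed `so:m.tu.la.te.la:.di.ste.ne:.ru` (9 syllables):
  Weights: 1 so:m H, 2 tu L, 3 la L, 4 te L, 5 la: H, 6 di L, 7 ste L, 8 ne: H, 9 ru L.
  Heavy syllables in the domain: 1, 5, 8. The leftmost is syllable 1 (so:m).
  → primary stress on syllable 1.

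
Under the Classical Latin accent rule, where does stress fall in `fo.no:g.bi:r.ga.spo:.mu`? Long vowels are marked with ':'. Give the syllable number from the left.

5

Classical Latin: stress the penult if heavy (long vowel or closed), else the antepenult.
Weights: 4 ga L, 5 spo: H, 6 mu L.
The penult (syllable 5, spo:) is heavy, so it takes stress.
Stress on syllable 5: fo.no:g.bi:r.ga.ˈspo:.mu.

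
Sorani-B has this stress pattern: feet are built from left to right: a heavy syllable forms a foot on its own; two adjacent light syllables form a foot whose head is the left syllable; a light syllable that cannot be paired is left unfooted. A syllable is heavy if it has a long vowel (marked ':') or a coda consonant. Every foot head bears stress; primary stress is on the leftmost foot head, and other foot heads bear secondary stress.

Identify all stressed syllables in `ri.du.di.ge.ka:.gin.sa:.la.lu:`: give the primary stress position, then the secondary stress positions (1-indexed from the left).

primary 1, secondary 3, 5, 6, 7, 9

Weights: 1 ri L, 2 du L, 3 di L, 4 ge L, 5 ka: H, 6 gin H, 7 sa: H, 8 la L, 9 lu: H.
Parse left to right (heavy = foot alone; LL = one foot; stranded L unfooted): (ˈri.du) (ˈdi.ge) (ˈka:) (ˈgin) (ˈsa:) la (ˈlu:).
Foot heads: 1, 3, 5, 6, 7, 9.
Primary stress on the leftmost head = syllable 1.
Secondary stress on 3, 5, 6, 7, 9: ˈri.du.ˌdi.ge.ˌka:.ˌgin.ˌsa:.la.ˌlu:.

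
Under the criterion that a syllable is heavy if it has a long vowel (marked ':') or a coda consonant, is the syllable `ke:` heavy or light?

heavy

`ke:`: long vowel, open (no coda). Long vowel → heavy.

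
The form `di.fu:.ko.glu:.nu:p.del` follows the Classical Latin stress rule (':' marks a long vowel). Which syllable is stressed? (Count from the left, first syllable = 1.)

5

Classical Latin: stress the penult if heavy (long vowel or closed), else the antepenult.
Weights: 4 glu: H, 5 nu:p H, 6 del H.
The penult (syllable 5, nu:p) is heavy, so it takes stress.
Stress on syllable 5: di.fu:.ko.glu:.ˈnu:p.del.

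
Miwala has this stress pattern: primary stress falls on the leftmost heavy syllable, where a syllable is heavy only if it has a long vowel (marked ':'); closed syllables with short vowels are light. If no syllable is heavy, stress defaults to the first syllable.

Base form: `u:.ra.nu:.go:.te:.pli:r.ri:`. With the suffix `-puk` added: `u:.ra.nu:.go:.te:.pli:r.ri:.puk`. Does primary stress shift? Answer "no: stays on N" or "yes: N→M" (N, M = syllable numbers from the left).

Base `u:.ra.nu:.go:.te:.pli:r.ri:` (7 syllables):
  Weights: 1 u: H, 2 ra L, 3 nu: H, 4 go: H, 5 te: H, 6 pli:r H, 7 ri: H.
  Heavy syllables in the domain: 1, 3, 4, 5, 6, 7. The leftmost is syllable 1 (u:).
  → primary stress on syllable 1.
Suffixed `u:.ra.nu:.go:.te:.pli:r.ri:.puk` (8 syllables):
  Weights: 1 u: H, 2 ra L, 3 nu: H, 4 go: H, 5 te: H, 6 pli:r H, 7 ri: H, 8 puk L.
  Heavy syllables in the domain: 1, 3, 4, 5, 6, 7. The leftmost is syllable 1 (u:).
  → primary stress on syllable 1.

no: stays on 1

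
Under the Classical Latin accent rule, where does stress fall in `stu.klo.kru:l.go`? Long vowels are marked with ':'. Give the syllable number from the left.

3

Classical Latin: stress the penult if heavy (long vowel or closed), else the antepenult.
Weights: 2 klo L, 3 kru:l H, 4 go L.
The penult (syllable 3, kru:l) is heavy, so it takes stress.
Stress on syllable 3: stu.klo.ˈkru:l.go.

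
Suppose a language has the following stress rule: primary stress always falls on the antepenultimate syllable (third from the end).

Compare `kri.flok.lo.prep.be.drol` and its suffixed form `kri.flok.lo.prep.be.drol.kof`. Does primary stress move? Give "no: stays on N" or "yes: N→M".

Base `kri.flok.lo.prep.be.drol` (6 syllables):
  The word has 6 syllables; the antepenultimate syllable (third from the end) is syllable 4 (prep).
  → primary stress on syllable 4.
Suffixed `kri.flok.lo.prep.be.drol.kof` (7 syllables):
  The word has 7 syllables; the antepenultimate syllable (third from the end) is syllable 5 (be).
  → primary stress on syllable 5.

yes: 4→5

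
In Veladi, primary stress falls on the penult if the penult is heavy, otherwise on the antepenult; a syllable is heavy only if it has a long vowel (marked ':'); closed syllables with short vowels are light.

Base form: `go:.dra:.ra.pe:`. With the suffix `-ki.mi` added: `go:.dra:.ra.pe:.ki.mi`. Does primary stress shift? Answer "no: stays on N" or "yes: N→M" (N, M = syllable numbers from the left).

Base `go:.dra:.ra.pe:` (4 syllables):
  Weights: 2 dra: H, 3 ra L, 4 pe: H.
  The penult (syllable 3, ra) is light, so stress falls on the antepenult (syllable 2, dra:).
  → primary stress on syllable 2.
Suffixed `go:.dra:.ra.pe:.ki.mi` (6 syllables):
  Weights: 4 pe: H, 5 ki L, 6 mi L.
  The penult (syllable 5, ki) is light, so stress falls on the antepenult (syllable 4, pe:).
  → primary stress on syllable 4.

yes: 2→4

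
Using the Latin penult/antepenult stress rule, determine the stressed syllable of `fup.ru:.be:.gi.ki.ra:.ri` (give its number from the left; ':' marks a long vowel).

6

Classical Latin: stress the penult if heavy (long vowel or closed), else the antepenult.
Weights: 5 ki L, 6 ra: H, 7 ri L.
The penult (syllable 6, ra:) is heavy, so it takes stress.
Stress on syllable 6: fup.ru:.be:.gi.ki.ˈra:.ri.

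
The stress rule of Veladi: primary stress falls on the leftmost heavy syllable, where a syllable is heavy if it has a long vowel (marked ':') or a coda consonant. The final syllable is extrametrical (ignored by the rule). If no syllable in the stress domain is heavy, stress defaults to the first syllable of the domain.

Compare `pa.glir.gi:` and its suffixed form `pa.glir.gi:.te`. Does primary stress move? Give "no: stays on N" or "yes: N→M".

no: stays on 2

Base `pa.glir.gi:` (3 syllables):
  The final syllable (3, gi:) is extrametrical; the stress domain is syllables 1–2.
  Weights: 1 pa L, 2 glir H.
  Heavy syllables in the domain: 2. The leftmost is syllable 2 (glir).
  → primary stress on syllable 2.
Suffixed `pa.glir.gi:.te` (4 syllables):
  The final syllable (4, te) is extrametrical; the stress domain is syllables 1–3.
  Weights: 1 pa L, 2 glir H, 3 gi: H.
  Heavy syllables in the domain: 2, 3. The leftmost is syllable 2 (glir).
  → primary stress on syllable 2.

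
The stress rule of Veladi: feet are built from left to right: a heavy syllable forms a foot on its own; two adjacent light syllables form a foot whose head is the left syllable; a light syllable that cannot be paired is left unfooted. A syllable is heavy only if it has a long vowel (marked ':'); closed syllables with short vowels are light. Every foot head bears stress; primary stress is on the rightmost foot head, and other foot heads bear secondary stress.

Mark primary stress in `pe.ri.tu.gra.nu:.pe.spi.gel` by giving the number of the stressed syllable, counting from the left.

6

Weights: 1 pe L, 2 ri L, 3 tu L, 4 gra L, 5 nu: H, 6 pe L, 7 spi L, 8 gel L.
Parse left to right (heavy = foot alone; LL = one foot; stranded L unfooted): (ˈpe.ri) (ˈtu.gra) (ˈnu:) (ˈpe.spi) gel.
Foot heads: 1, 3, 5, 6.
Primary stress on the rightmost head = syllable 6.
Primary stress: syllable 6 → pe.ri.tu.gra.nu:.ˈpe.spi.gel.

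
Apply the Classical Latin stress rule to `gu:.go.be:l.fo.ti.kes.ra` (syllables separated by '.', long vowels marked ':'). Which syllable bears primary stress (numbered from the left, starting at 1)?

Classical Latin: stress the penult if heavy (long vowel or closed), else the antepenult.
Weights: 5 ti L, 6 kes H, 7 ra L.
The penult (syllable 6, kes) is heavy, so it takes stress.
Stress on syllable 6: gu:.go.be:l.fo.ti.ˈkes.ra.

6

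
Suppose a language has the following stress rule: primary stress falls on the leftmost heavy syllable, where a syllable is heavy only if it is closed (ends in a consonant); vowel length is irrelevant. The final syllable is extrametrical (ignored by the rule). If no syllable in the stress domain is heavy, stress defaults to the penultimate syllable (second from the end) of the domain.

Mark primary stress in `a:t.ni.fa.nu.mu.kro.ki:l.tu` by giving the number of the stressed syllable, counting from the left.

The final syllable (8, tu) is extrametrical; the stress domain is syllables 1–7.
Weights: 1 a:t H, 2 ni L, 3 fa L, 4 nu L, 5 mu L, 6 kro L, 7 ki:l H.
Heavy syllables in the domain: 1, 7. The leftmost is syllable 1 (a:t).
Primary stress: syllable 1 → ˈa:t.ni.fa.nu.mu.kro.ki:l.tu.

1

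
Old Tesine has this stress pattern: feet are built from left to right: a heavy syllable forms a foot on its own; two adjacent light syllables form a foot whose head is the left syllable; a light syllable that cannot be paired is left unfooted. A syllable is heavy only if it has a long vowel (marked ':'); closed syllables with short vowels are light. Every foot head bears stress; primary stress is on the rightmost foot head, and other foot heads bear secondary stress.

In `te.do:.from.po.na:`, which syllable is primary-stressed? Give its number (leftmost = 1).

Weights: 1 te L, 2 do: H, 3 from L, 4 po L, 5 na: H.
Parse left to right (heavy = foot alone; LL = one foot; stranded L unfooted): te (ˈdo:) (ˈfrom.po) (ˈna:).
Foot heads: 2, 3, 5.
Primary stress on the rightmost head = syllable 5.
Primary stress: syllable 5 → te.do:.from.po.ˈna:.

5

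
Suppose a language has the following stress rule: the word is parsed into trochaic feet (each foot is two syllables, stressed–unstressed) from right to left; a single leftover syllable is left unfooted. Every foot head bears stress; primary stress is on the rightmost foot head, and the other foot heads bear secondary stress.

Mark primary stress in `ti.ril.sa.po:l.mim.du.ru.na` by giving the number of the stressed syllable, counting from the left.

7

Parse right to left into trochaic (ˈσσ) feet: (ˈti.ril) (ˈsa.po:l) (ˈmim.du) (ˈru.na).
Foot heads (stressed positions): 1, 3, 5, 7.
End Rule Rightmost: primary stress on the rightmost head = syllable 7.
Primary stress: syllable 7 → ti.ril.sa.po:l.mim.du.ˈru.na.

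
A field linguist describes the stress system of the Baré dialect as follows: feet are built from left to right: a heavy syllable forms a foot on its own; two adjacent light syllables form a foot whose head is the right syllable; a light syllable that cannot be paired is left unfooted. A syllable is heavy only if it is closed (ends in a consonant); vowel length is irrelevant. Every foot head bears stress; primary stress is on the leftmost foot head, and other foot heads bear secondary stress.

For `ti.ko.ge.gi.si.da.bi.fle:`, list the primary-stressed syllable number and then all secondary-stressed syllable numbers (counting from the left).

primary 2, secondary 4, 6, 8

Weights: 1 ti L, 2 ko L, 3 ge L, 4 gi L, 5 si L, 6 da L, 7 bi L, 8 fle: L.
Parse left to right (heavy = foot alone; LL = one foot; stranded L unfooted): (ti.ˈko) (ge.ˈgi) (si.ˈda) (bi.ˈfle:).
Foot heads: 2, 4, 6, 8.
Primary stress on the leftmost head = syllable 2.
Secondary stress on 4, 6, 8: ti.ˈko.ge.ˌgi.si.ˌda.bi.ˌfle:.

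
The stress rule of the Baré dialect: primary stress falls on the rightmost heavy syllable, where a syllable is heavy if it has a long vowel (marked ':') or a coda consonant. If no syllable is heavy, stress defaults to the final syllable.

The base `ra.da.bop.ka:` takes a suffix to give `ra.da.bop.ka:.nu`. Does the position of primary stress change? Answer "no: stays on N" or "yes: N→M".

Base `ra.da.bop.ka:` (4 syllables):
  Weights: 1 ra L, 2 da L, 3 bop H, 4 ka: H.
  Heavy syllables in the domain: 3, 4. The rightmost is syllable 4 (ka:).
  → primary stress on syllable 4.
Suffixed `ra.da.bop.ka:.nu` (5 syllables):
  Weights: 1 ra L, 2 da L, 3 bop H, 4 ka: H, 5 nu L.
  Heavy syllables in the domain: 3, 4. The rightmost is syllable 4 (ka:).
  → primary stress on syllable 4.

no: stays on 4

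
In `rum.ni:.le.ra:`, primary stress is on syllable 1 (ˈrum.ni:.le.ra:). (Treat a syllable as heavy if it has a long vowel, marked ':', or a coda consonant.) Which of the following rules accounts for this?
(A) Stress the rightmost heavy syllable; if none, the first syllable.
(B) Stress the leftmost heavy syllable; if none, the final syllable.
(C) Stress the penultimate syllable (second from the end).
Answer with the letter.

B

Rule A → syllable 4 (observed: 1).
Rule B → syllable 1 ✓.
Rule C → syllable 3 (observed: 1).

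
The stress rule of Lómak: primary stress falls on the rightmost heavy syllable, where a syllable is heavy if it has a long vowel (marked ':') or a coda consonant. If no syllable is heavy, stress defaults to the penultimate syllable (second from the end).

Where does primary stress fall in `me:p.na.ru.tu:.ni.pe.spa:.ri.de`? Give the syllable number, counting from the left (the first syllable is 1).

Weights: 1 me:p H, 2 na L, 3 ru L, 4 tu: H, 5 ni L, 6 pe L, 7 spa: H, 8 ri L, 9 de L.
Heavy syllables in the domain: 1, 4, 7. The rightmost is syllable 7 (spa:).
Primary stress: syllable 7 → me:p.na.ru.tu:.ni.pe.ˈspa:.ri.de.

7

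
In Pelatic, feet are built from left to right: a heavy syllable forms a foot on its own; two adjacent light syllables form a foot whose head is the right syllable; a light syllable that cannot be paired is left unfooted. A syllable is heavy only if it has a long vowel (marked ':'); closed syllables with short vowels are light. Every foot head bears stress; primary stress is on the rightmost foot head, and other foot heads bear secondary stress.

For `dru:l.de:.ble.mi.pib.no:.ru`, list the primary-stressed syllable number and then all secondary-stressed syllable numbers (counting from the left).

Weights: 1 dru:l H, 2 de: H, 3 ble L, 4 mi L, 5 pib L, 6 no: H, 7 ru L.
Parse left to right (heavy = foot alone; LL = one foot; stranded L unfooted): (ˈdru:l) (ˈde:) (ble.ˈmi) pib (ˈno:) ru.
Foot heads: 1, 2, 4, 6.
Primary stress on the rightmost head = syllable 6.
Secondary stress on 1, 2, 4: ˌdru:l.ˌde:.ble.ˌmi.pib.ˈno:.ru.

primary 6, secondary 1, 2, 4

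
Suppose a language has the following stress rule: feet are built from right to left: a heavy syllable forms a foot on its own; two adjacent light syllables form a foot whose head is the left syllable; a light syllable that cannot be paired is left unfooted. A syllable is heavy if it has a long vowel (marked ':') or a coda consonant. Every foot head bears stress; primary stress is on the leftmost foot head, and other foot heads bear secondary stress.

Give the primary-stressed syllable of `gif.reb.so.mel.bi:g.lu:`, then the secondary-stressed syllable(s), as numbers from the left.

Weights: 1 gif H, 2 reb H, 3 so L, 4 mel H, 5 bi:g H, 6 lu: H.
Parse right to left (heavy = foot alone; LL = one foot; stranded L unfooted): (ˈgif) (ˈreb) so (ˈmel) (ˈbi:g) (ˈlu:).
Foot heads: 1, 2, 4, 5, 6.
Primary stress on the leftmost head = syllable 1.
Secondary stress on 2, 4, 5, 6: ˈgif.ˌreb.so.ˌmel.ˌbi:g.ˌlu:.

primary 1, secondary 2, 4, 5, 6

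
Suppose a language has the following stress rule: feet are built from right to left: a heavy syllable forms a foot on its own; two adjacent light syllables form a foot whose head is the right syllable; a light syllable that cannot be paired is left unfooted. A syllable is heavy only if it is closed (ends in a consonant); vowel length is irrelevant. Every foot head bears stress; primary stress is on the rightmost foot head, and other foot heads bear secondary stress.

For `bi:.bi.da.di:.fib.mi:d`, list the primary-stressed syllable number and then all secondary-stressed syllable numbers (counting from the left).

primary 6, secondary 2, 4, 5

Weights: 1 bi: L, 2 bi L, 3 da L, 4 di: L, 5 fib H, 6 mi:d H.
Parse right to left (heavy = foot alone; LL = one foot; stranded L unfooted): (bi:.ˈbi) (da.ˈdi:) (ˈfib) (ˈmi:d).
Foot heads: 2, 4, 5, 6.
Primary stress on the rightmost head = syllable 6.
Secondary stress on 2, 4, 5: bi:.ˌbi.da.ˌdi:.ˌfib.ˈmi:d.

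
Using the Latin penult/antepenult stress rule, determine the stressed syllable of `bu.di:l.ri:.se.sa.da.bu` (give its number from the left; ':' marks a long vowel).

Classical Latin: stress the penult if heavy (long vowel or closed), else the antepenult.
Weights: 5 sa L, 6 da L, 7 bu L.
The penult (syllable 6, da) is light, so stress falls on the antepenult (syllable 5, sa).
Stress on syllable 5: bu.di:l.ri:.se.ˈsa.da.bu.

5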